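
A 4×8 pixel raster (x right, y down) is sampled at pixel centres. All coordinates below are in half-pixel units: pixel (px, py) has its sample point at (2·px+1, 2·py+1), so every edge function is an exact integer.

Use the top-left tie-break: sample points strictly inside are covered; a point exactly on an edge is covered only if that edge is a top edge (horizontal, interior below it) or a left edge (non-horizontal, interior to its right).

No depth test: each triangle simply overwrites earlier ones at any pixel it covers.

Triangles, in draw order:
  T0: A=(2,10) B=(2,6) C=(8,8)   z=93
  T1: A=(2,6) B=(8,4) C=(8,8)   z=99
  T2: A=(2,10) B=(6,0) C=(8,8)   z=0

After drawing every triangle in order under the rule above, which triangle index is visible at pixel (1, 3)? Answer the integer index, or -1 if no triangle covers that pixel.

T0:
  2·area = 24
  edge (2, 10)→(2, 6): d=(0,-4) top-left  bias=+0
  edge (2, 6)→(8, 8): d=(6,2) right/bottom  bias=-1
  edge (8, 8)→(2, 10): d=(-6,2) right/bottom  bias=-1
    (1,3)@(3, 7): e=[4,4,16] → X
    (2,3)@(5, 7): e=[12,0,12] → .  [on edge]
    (1,4)@(3, 9): e=[4,16,4] → X
    (2,4)@(5, 9): e=[12,12,0] → .  [on edge]
    (1,5)@(3, 11): e=[4,28,-8] → .
  covered (2 px):
    . . . .
    . . . .
    . . . .
    . X . .
    . X . .
    . . . .
    . . . .
    . . . .
T1:
  2·area = 24
  edge (2, 6)→(8, 4): d=(6,-2) top-left  bias=+0
  edge (8, 4)→(8, 8): d=(0,4) right/bottom  bias=-1
  edge (8, 8)→(2, 6): d=(-6,-2) top-left  bias=+0
    (2,2)@(5, 5): e=[0,12,12] → X  [on edge]
    (3,2)@(7, 5): e=[4,4,16] → X
    (2,3)@(5, 7): e=[12,12,0] → X  [on edge]
    (2,4)@(5, 9): e=[24,12,-12] → .
    (3,4)@(7, 9): e=[28,4,-8] → .
  covered (4 px):
    . . . .
    . . . .
    . . X X
    . . X X
    . . . .
    . . . .
    . . . .
    . . . .
T2:
  2·area = 52
  edge (2, 10)→(6, 0): d=(4,-10) top-left  bias=+0
  edge (6, 0)→(8, 8): d=(2,8) right/bottom  bias=-1
  edge (8, 8)→(2, 10): d=(-6,2) right/bottom  bias=-1
    (2,1)@(5, 3): e=[2,14,36] → X
    (3,1)@(7, 3): e=[22,-2,32] → .
    (2,2)@(5, 5): e=[10,18,24] → X
    (3,2)@(7, 5): e=[30,2,20] → X
    (2,3)@(5, 7): e=[18,22,12] → X
    (1,4)@(3, 9): e=[6,42,4] → X
    (2,4)@(5, 9): e=[26,26,0] → .  [on edge]
    (3,4)@(7, 9): e=[46,10,-4] → .
    (1,5)@(3, 11): e=[14,46,-8] → .
  covered (6 px):
    . . . .
    . . X .
    . . X X
    . . X X
    . X . .
    . . . .
    . . . .
    . . . .

Z-buffer (winner per pixel, '.' = empty):
  . . . .
  . . 2 .
  . . 2 2
  . 0 2 2
  . 2 . .
  . . . .
  . . . .
  . . . .

Final: 0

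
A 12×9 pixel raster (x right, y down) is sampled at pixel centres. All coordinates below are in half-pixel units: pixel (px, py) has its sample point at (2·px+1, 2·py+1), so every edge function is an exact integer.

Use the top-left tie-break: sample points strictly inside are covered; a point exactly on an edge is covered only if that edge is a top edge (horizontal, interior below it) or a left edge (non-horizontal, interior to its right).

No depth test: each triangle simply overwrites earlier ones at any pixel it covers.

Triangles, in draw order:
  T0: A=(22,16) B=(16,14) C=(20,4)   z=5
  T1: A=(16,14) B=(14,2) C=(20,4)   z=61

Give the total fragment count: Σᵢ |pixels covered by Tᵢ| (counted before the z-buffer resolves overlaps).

T0:
  2·area = 68
  edge (22, 16)→(16, 14): d=(-6,-2) top-left  bias=+0
  edge (16, 14)→(20, 4): d=(4,-10) top-left  bias=+0
  edge (20, 4)→(22, 16): d=(2,12) right/bottom  bias=-1
    (9,3)@(19, 7): e=[48,2,18] → #
    (10,3)@(21, 7): e=[52,22,-6] → ·
    (0,4)@(1, 9): e=[0,-170,238] → ·  [on edge]
    (9,4)@(19, 9): e=[36,10,22] → #
    (10,4)@(21, 9): e=[40,30,-2] → ·
    (3,5)@(7, 11): e=[0,-102,170] → ·  [on edge]
    (9,5)@(19, 11): e=[24,18,26] → #
    (10,5)@(21, 11): e=[28,38,2] → #
    (11,5)@(23, 11): e=[32,58,-22] → ·
    (6,6)@(13, 13): e=[0,-34,102] → ·  [on edge]
    (8,6)@(17, 13): e=[8,6,54] → #
    (11,6)@(23, 13): e=[20,66,-18] → ·
    (9,7)@(19, 15): e=[0,34,34] → #  [on edge]
  covered (9 px):
    · · · · · · · · · · · ·
    · · · · · · · · · · · ·
    · · · · · · · · · · · ·
    · · · · · · · · · # · ·
    · · · · · · · · · # · ·
    · · · · · · · · · # # ·
    · · · · · · · · # # # ·
    · · · · · · · · · # # ·
    · · · · · · · · · · · ·
T1:
  2·area = 68
  edge (16, 14)→(14, 2): d=(-2,-12) top-left  bias=+0
  edge (14, 2)→(20, 4): d=(6,2) right/bottom  bias=-1
  edge (20, 4)→(16, 14): d=(-4,10) right/bottom  bias=-1
    (5,0)@(11, 1): e=[-34,0,102] → ·  [on edge]
    (7,1)@(15, 3): e=[10,4,54] → #
    (8,1)@(17, 3): e=[34,0,34] → ·  [on edge]
    (7,2)@(15, 5): e=[6,16,46] → #
    (8,2)@(17, 5): e=[30,12,26] → #
    (9,2)@(19, 5): e=[54,8,6] → #
    (10,2)@(21, 5): e=[78,4,-14] → ·
    (11,2)@(23, 5): e=[102,0,-34] → ·  [on edge]
    (7,3)@(15, 7): e=[2,28,38] → #
    (9,3)@(19, 7): e=[50,20,-2] → ·
    (7,4)@(15, 9): e=[-2,40,30] → ·
    (8,4)@(17, 9): e=[22,36,10] → #
  covered (8 px):
    · · · · · · · · · · · ·
    · · · · · · · # · · · ·
    · · · · · · · # # # · ·
    · · · · · · · # # · · ·
    · · · · · · · · # · · ·
    · · · · · · · · # · · ·
    · · · · · · · · · · · ·
    · · · · · · · · · · · ·
    · · · · · · · · · · · ·

Result: 17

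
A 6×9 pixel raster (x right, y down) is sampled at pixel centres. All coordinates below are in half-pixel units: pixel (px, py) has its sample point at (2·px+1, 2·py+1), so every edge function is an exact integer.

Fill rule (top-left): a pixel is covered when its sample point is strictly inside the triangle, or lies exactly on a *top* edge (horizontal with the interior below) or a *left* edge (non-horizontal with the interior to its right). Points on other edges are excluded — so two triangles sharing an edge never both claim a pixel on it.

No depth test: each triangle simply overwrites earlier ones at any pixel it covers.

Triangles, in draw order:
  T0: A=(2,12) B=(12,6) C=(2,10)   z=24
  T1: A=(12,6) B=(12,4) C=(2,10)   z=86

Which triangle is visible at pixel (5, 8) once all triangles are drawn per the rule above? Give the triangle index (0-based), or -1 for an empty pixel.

T0:
  2·area = 20  (B↔C swapped to make it positive)
  edge (2, 12)→(2, 10): d=(0,-2) top-left  bias=+0
  edge (2, 10)→(12, 6): d=(10,-4) top-left  bias=+0
  edge (12, 6)→(2, 12): d=(-10,6) right/bottom  bias=-1
    (2,4)@(5, 9): e=[6,2,12] → █
    (3,4)@(7, 9): e=[10,10,0] → ·  [on edge]
    (1,5)@(3, 11): e=[2,14,4] → █
    (2,5)@(5, 11): e=[6,22,-8] → ·
    (1,6)@(3, 13): e=[2,34,-16] → ·
  covered (2 px):
    · · · · · ·
    · · · · · ·
    · · · · · ·
    · · · · · ·
    · · █ · · ·
    · █ · · · ·
    · · · · · ·
    · · · · · ·
    · · · · · ·
T1:
  2·area = 20  (B↔C swapped to make it positive)
  edge (12, 6)→(2, 10): d=(-10,4) right/bottom  bias=-1
  edge (2, 10)→(12, 4): d=(10,-6) top-left  bias=+0
  edge (12, 4)→(12, 6): d=(0,2) right/bottom  bias=-1
    (5,2)@(11, 5): e=[14,4,2] → █
    (3,3)@(7, 7): e=[10,0,10] → █  [on edge]
    (4,3)@(9, 7): e=[2,12,6] → █
    (5,3)@(11, 7): e=[-6,24,2] → ·
    (3,4)@(7, 9): e=[-10,20,10] → ·
    (4,4)@(9, 9): e=[-18,32,6] → ·
  covered (3 px):
    · · · · · ·
    · · · · · ·
    · · · · · █
    · · · █ █ ·
    · · · · · ·
    · · · · · ·
    · · · · · ·
    · · · · · ·
    · · · · · ·

Z-buffer (winner per pixel, '.' = empty):
  . . . . . .
  . . . . . .
  . . . . . 1
  . . . 1 1 .
  . . 0 . . .
  . 0 . . . .
  . . . . . .
  . . . . . .
  . . . . . .

Answer: -1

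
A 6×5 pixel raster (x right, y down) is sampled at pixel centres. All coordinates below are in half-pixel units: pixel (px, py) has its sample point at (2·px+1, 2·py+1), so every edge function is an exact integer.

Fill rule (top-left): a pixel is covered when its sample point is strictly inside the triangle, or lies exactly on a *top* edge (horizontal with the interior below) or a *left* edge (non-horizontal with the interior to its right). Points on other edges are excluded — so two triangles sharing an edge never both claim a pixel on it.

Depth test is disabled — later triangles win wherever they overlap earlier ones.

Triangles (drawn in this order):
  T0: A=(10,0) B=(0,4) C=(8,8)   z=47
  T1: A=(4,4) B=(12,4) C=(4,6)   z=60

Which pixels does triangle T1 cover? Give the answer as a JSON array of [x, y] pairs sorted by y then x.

T0:
  2·area = 72  (B↔C swapped to make it positive)
  edge (10, 0)→(8, 8): d=(-2,8) right/bottom  bias=-1
  edge (8, 8)→(0, 4): d=(-8,-4) top-left  bias=+0
  edge (0, 4)→(10, 0): d=(10,-4) top-left  bias=+0
    (4,0)@(9, 1): e=[6,60,6] → #
    (5,0)@(11, 1): e=[-10,68,14] → ·
    (1,1)@(3, 3): e=[50,20,2] → #
    (2,1)@(5, 3): e=[34,28,10] → #
    (3,1)@(7, 3): e=[18,36,18] → #
    (5,1)@(11, 3): e=[-14,52,34] → ·
    (1,2)@(3, 5): e=[46,4,22] → #
    (4,2)@(9, 5): e=[-2,28,46] → ·
    (1,3)@(3, 7): e=[42,-12,42] → ·
    (2,3)@(5, 7): e=[26,-4,50] → ·
    (3,3)@(7, 7): e=[10,4,58] → #
    (4,3)@(9, 7): e=[-6,12,66] → ·
  covered (9 px):
    · · · · # ·
    · # # # # ·
    · # # # · ·
    · · · # · ·
    · · · · · ·
T1:
  2·area = 16
  edge (4, 4)→(12, 4): d=(8,0) top-left  bias=+0
  edge (12, 4)→(4, 6): d=(-8,2) right/bottom  bias=-1
  edge (4, 6)→(4, 4): d=(0,-2) top-left  bias=+0
    (2,2)@(5, 5): e=[8,6,2] → #
    (3,2)@(7, 5): e=[8,2,6] → #
    (4,2)@(9, 5): e=[8,-2,10] → ·
    (2,3)@(5, 7): e=[24,-10,2] → ·
    (3,3)@(7, 7): e=[24,-14,6] → ·
  covered (2 px):
    · · · · · ·
    · · · · · ·
    · · # # · ·
    · · · · · ·
    · · · · · ·

Result: [[2,2],[3,2]]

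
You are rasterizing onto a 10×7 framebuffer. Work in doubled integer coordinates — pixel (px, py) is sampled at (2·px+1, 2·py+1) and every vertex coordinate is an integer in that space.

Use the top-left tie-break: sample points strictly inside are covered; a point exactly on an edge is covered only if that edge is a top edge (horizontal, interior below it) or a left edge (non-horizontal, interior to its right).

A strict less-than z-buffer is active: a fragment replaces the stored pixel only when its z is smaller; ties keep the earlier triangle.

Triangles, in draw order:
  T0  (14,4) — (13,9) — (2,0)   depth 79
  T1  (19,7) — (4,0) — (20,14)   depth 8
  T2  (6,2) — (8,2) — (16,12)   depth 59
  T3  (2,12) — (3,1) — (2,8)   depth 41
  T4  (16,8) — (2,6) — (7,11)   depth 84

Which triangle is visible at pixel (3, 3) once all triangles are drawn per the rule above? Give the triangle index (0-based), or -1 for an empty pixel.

T0:
  2·area = 64
  edge (14, 4)→(13, 9): d=(-1,5) right/bottom  bias=-1
  edge (13, 9)→(2, 0): d=(-11,-9) top-left  bias=+0
  edge (2, 0)→(14, 4): d=(12,4) right/bottom  bias=-1
    (2,0)@(5, 1): e=[48,16,0] → .  [on edge]
    (3,1)@(7, 3): e=[36,12,16] → X
    (4,1)@(9, 3): e=[26,30,8] → X
    (5,1)@(11, 3): e=[16,48,0] → .  [on edge]
    (3,2)@(7, 5): e=[34,-10,40] → .
    (4,2)@(9, 5): e=[24,8,32] → X
    (5,2)@(11, 5): e=[14,26,24] → X
    (6,2)@(13, 5): e=[4,44,16] → X
    (7,2)@(15, 5): e=[-6,62,8] → .
    (8,2)@(17, 5): e=[-16,80,0] → .  [on edge]
    (4,3)@(9, 7): e=[22,-14,56] → .
    (5,3)@(11, 7): e=[12,4,48] → X
    (6,4)@(13, 9): e=[0,0,64] → .  [on edge]
  covered (7 px):
    . . . . . . . . . .
    . . . X X . . . . .
    . . . . X X X . . .
    . . . . . X X . . .
    . . . . . . . . . .
    . . . . . . . . . .
    . . . . . . . . . .
T1:
  2·area = 98  (B↔C swapped to make it positive)
  edge (19, 7)→(20, 14): d=(1,7) right/bottom  bias=-1
  edge (20, 14)→(4, 0): d=(-16,-14) top-left  bias=+0
  edge (4, 0)→(19, 7): d=(15,7) right/bottom  bias=-1
    (4,1)@(9, 3): e=[66,22,10] → X
    (5,1)@(11, 3): e=[52,50,-4] → .
    (4,2)@(9, 5): e=[68,-10,40] → .
    (5,2)@(11, 5): e=[54,18,26] → X
    (6,2)@(13, 5): e=[40,46,12] → X
    (7,2)@(15, 5): e=[26,74,-2] → .
    (5,3)@(11, 7): e=[56,-14,56] → .
    (6,3)@(13, 7): e=[42,14,42] → X
    (7,3)@(15, 7): e=[28,42,28] → X
    (8,3)@(17, 7): e=[14,70,14] → X
    (9,3)@(19, 7): e=[0,98,0] → .  [on edge]
    (6,4)@(13, 9): e=[44,-18,72] → .
  covered (12 px):
    . . . . . . . . . .
    . . . . X . . . . .
    . . . . . X X . . .
    . . . . . . X X X .
    . . . . . . . X X X
    . . . . . . . . X X
    . . . . . . . . . X
T2:
  2·area = 20
  edge (6, 2)→(8, 2): d=(2,0) top-left  bias=+0
  edge (8, 2)→(16, 12): d=(8,10) right/bottom  bias=-1
  edge (16, 12)→(6, 2): d=(-10,-10) top-left  bias=+0
    (2,0)@(5, 1): e=[-2,22,0] → .  [on edge]
    (3,1)@(7, 3): e=[2,18,0] → X  [on edge]
    (4,1)@(9, 3): e=[2,-2,20] → .
    (3,2)@(7, 5): e=[6,34,-20] → .
    (4,2)@(9, 5): e=[6,14,0] → X  [on edge]
    (5,2)@(11, 5): e=[6,-6,20] → .
    (4,3)@(9, 7): e=[10,30,-20] → .
    (5,3)@(11, 7): e=[10,10,0] → X  [on edge]
    (6,3)@(13, 7): e=[10,-10,20] → .
    (5,4)@(11, 9): e=[14,26,-20] → .
    (6,4)@(13, 9): e=[14,6,0] → X  [on edge]
    (7,4)@(15, 9): e=[14,-14,20] → .
    (7,5)@(15, 11): e=[18,2,0] → X  [on edge]
    (8,6)@(17, 13): e=[22,-2,0] → .  [on edge]
  covered (5 px):
    . . . . . . . . . .
    . . . X . . . . . .
    . . . . X . . . . .
    . . . . . X . . . .
    . . . . . . X . . .
    . . . . . . . X . .
    . . . . . . . . . .
T3:
  2·area = 4  (B↔C swapped to make it positive)
  edge (2, 12)→(2, 8): d=(0,-4) top-left  bias=+0
  edge (2, 8)→(3, 1): d=(1,-7) top-left  bias=+0
  edge (3, 1)→(2, 12): d=(-1,11) right/bottom  bias=-1
    (1,0)@(3, 1): e=[4,0,0] → .  [on edge]
  covered (0 px):
    . . . . . . . . . .
    . . . . . . . . . .
    . . . . . . . . . .
    . . . . . . . . . .
    . . . . . . . . . .
    . . . . . . . . . .
    . . . . . . . . . .
T4:
  2·area = 60  (B↔C swapped to make it positive)
  edge (16, 8)→(7, 11): d=(-9,3) right/bottom  bias=-1
  edge (7, 11)→(2, 6): d=(-5,-5) top-left  bias=+0
  edge (2, 6)→(16, 8): d=(14,2) right/bottom  bias=-1
    (0,2)@(1, 5): e=[72,0,-12] → .  [on edge]
    (1,3)@(3, 7): e=[48,0,12] → X  [on edge]
    (2,3)@(5, 7): e=[42,10,8] → X
    (3,3)@(7, 7): e=[36,20,4] → X
    (4,3)@(9, 7): e=[30,30,0] → .  [on edge]
    (9,3)@(19, 7): e=[0,80,-20] → .  [on edge]
    (1,4)@(3, 9): e=[30,-10,40] → .
    (2,4)@(5, 9): e=[24,0,36] → X  [on edge]
    (4,4)@(9, 9): e=[12,20,28] → X
    (5,4)@(11, 9): e=[6,30,24] → X
    (6,4)@(13, 9): e=[0,40,20] → .  [on edge]
    (2,5)@(5, 11): e=[6,-10,64] → .
    (3,5)@(7, 11): e=[0,0,60] → .  [on edge]
    (0,6)@(1, 13): e=[0,-40,100] → .  [on edge]
    (4,6)@(9, 13): e=[-24,0,84] → .  [on edge]
  covered (7 px):
    . . . . . . . . . .
    . . . . . . . . . .
    . . . . . . . . . .
    . X X X . . . . . .
    . . X X X X . . . .
    . . . . . . . . . .
    . . . . . . . . . .

Z-buffer (winner per pixel, '.' = empty):
  . . . . . . . . . .
  . . . 2 1 . . . . .
  . . . . 2 1 1 . . .
  . 4 4 4 . 2 1 1 1 .
  . . 4 4 4 4 2 1 1 1
  . . . . . . . 2 1 1
  . . . . . . . . . 1

Final: 4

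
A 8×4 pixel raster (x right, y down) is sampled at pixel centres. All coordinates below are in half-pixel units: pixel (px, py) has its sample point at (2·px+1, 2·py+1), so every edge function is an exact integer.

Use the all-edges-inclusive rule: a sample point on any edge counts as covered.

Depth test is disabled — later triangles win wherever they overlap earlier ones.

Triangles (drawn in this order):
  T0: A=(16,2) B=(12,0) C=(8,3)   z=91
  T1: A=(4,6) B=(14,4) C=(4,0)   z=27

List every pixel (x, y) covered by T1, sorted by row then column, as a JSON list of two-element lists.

T0:
  2·area = 20  (B↔C swapped to make it positive)
  edge (16, 2)→(8, 3): d=(-8,1) inclusive
  edge (8, 3)→(12, 0): d=(4,-3) inclusive
  edge (12, 0)→(16, 2): d=(4,2) inclusive
    (5,0)@(11, 1): e=[13,1,6] → █
    (6,0)@(13, 1): e=[11,7,2] → █
    (7,0)@(15, 1): e=[9,13,-2] → ·
    (5,1)@(11, 3): e=[-3,9,14] → ·
    (6,1)@(13, 3): e=[-5,15,10] → ·
  covered (2 px):
    · · · · · █ █ ·
    · · · · · · · ·
    · · · · · · · ·
    · · · · · · · ·
T1:
  2·area = 60  (B↔C swapped to make it positive)
  edge (4, 6)→(4, 0): d=(0,-6) inclusive
  edge (4, 0)→(14, 4): d=(10,4) inclusive
  edge (14, 4)→(4, 6): d=(-10,2) inclusive
    (2,0)@(5, 1): e=[6,6,48] → █
    (3,0)@(7, 1): e=[18,-2,44] → ·
    (2,1)@(5, 3): e=[6,26,28] → █
    (3,1)@(7, 3): e=[18,18,24] → █
    (4,1)@(9, 3): e=[30,10,20] → █
    (5,1)@(11, 3): e=[42,2,16] → █
    (6,1)@(13, 3): e=[54,-6,12] → ·
    (2,2)@(5, 5): e=[6,46,8] → █
    (4,2)@(9, 5): e=[30,30,0] → █  [on edge]
    (5,2)@(11, 5): e=[42,22,-4] → ·
    (2,3)@(5, 7): e=[6,66,-12] → ·
    (3,3)@(7, 7): e=[18,58,-16] → ·
  covered (8 px):
    · · █ · · · · ·
    · · █ █ █ █ · ·
    · · █ █ █ · · ·
    · · · · · · · ·

Result: [[2,0],[2,1],[3,1],[4,1],[5,1],[2,2],[3,2],[4,2]]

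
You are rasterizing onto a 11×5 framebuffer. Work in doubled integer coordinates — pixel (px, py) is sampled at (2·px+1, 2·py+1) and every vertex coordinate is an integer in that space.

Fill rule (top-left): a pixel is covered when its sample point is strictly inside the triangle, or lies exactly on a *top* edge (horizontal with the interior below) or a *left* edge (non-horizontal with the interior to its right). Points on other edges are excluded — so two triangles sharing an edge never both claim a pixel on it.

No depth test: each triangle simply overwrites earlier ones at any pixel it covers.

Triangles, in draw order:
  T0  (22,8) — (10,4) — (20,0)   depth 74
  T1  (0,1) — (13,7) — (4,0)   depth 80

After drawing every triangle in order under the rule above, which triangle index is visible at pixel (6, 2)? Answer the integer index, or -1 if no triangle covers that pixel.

T0:
  2·area = 88
  edge (22, 8)→(10, 4): d=(-12,-4) top-left  bias=+0
  edge (10, 4)→(20, 0): d=(10,-4) top-left  bias=+0
  edge (20, 0)→(22, 8): d=(2,8) right/bottom  bias=-1
    (0,0)@(1, 1): e=[0,-66,154] → ·  [on edge]
    (9,0)@(19, 1): e=[72,6,10] → █
    (10,0)@(21, 1): e=[80,14,-6] → ·
    (3,1)@(7, 3): e=[0,-22,110] → ·  [on edge]
    (6,1)@(13, 3): e=[24,2,62] → █
    (7,1)@(15, 3): e=[32,10,46] → █
    (8,1)@(17, 3): e=[40,18,30] → █
    (10,1)@(21, 3): e=[56,34,-2] → ·
    (6,2)@(13, 5): e=[0,22,66] → █  [on edge]
    (10,2)@(21, 5): e=[32,54,2] → █
    (6,3)@(13, 7): e=[-24,42,70] → ·
    (7,3)@(15, 7): e=[-16,50,54] → ·
    (9,3)@(19, 7): e=[0,66,22] → █  [on edge]
  covered (12 px):
    · · · · · · · · · █ ·
    · · · · · · █ █ █ █ ·
    · · · · · · █ █ █ █ █
    · · · · · · · · · █ █
    · · · · · · · · · · ·
T1:
  2·area = 37  (B↔C swapped to make it positive)
  edge (0, 1)→(4, 0): d=(4,-1) top-left  bias=+0
  edge (4, 0)→(13, 7): d=(9,7) right/bottom  bias=-1
  edge (13, 7)→(0, 1): d=(-13,-6) top-left  bias=+0
    (0,0)@(1, 1): e=[1,30,6] → █
    (1,0)@(3, 1): e=[3,16,18] → █
    (2,0)@(5, 1): e=[5,2,30] → █
    (3,0)@(7, 1): e=[7,-12,42] → ·
    (0,1)@(1, 3): e=[9,48,-20] → ·
    (1,1)@(3, 3): e=[11,34,-8] → ·
    (2,1)@(5, 3): e=[13,20,4] → █
    (3,1)@(7, 3): e=[15,6,16] → █
    (4,1)@(9, 3): e=[17,-8,28] → ·
    (2,2)@(5, 5): e=[21,38,-22] → ·
    (3,2)@(7, 5): e=[23,24,-10] → ·
    (4,2)@(9, 5): e=[25,10,2] → █
    (6,3)@(13, 7): e=[37,0,0] → ·  [on edge]
  covered (6 px):
    █ █ █ · · · · · · · ·
    · · █ █ · · · · · · ·
    · · · · █ · · · · · ·
    · · · · · · · · · · ·
    · · · · · · · · · · ·

Z-buffer (winner per pixel, '.' = empty):
  1 1 1 . . . . . . 0 .
  . . 1 1 . . 0 0 0 0 .
  . . . . 1 . 0 0 0 0 0
  . . . . . . . . . 0 0
  . . . . . . . . . . .

Final: 0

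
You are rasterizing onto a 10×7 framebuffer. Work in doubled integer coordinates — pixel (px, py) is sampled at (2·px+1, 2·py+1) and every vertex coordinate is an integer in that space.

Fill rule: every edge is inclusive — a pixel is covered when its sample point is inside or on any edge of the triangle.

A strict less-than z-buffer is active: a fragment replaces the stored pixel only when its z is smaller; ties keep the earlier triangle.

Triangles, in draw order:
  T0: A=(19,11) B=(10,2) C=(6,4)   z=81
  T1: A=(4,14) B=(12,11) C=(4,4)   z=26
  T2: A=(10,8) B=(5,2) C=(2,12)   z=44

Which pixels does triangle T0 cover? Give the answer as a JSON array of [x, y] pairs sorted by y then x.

T0:
  2·area = 54  (B↔C swapped to make it positive)
  edge (19, 11)→(6, 4): d=(-13,-7) inclusive
  edge (6, 4)→(10, 2): d=(4,-2) inclusive
  edge (10, 2)→(19, 11): d=(9,9) inclusive
    (4,0)@(9, 1): e=[60,-6,0] → ·  [on edge]
    (4,1)@(9, 3): e=[34,2,18] → #
    (5,1)@(11, 3): e=[48,6,0] → #  [on edge]
    (6,1)@(13, 3): e=[62,10,-18] → ·
    (4,2)@(9, 5): e=[8,10,36] → #
    (6,2)@(13, 5): e=[36,18,0] → #  [on edge]
    (7,2)@(15, 5): e=[50,22,-18] → ·
    (4,3)@(9, 7): e=[-18,18,54] → ·
    (5,3)@(11, 7): e=[-4,22,36] → ·
    (6,3)@(13, 7): e=[10,26,18] → #
    (7,3)@(15, 7): e=[24,30,0] → #  [on edge]
    (8,3)@(17, 7): e=[38,34,-18] → ·
    (8,4)@(17, 9): e=[12,42,0] → #  [on edge]
    (9,5)@(19, 11): e=[0,54,0] → #  [on edge]
  covered (9 px):
    · · · · · · · · · ·
    · · · · # # · · · ·
    · · · · # # # · · ·
    · · · · · · # # · ·
    · · · · · · · · # ·
    · · · · · · · · · #
    · · · · · · · · · ·
T1:
  2·area = 80  (B↔C swapped to make it positive)
  edge (4, 14)→(4, 4): d=(0,-10) inclusive
  edge (4, 4)→(12, 11): d=(8,7) inclusive
  edge (12, 11)→(4, 14): d=(-8,3) inclusive
    (2,2)@(5, 5): e=[10,1,69] → #
    (3,2)@(7, 5): e=[30,-13,63] → ·
    (2,3)@(5, 7): e=[10,17,53] → #
    (3,3)@(7, 7): e=[30,3,47] → #
    (4,3)@(9, 7): e=[50,-11,41] → ·
    (2,4)@(5, 9): e=[10,33,37] → #
    (4,4)@(9, 9): e=[50,5,25] → #
    (5,4)@(11, 9): e=[70,-9,19] → ·
    (2,5)@(5, 11): e=[10,49,21] → #
    (5,5)@(11, 11): e=[70,7,3] → #
    (6,5)@(13, 11): e=[90,-7,-3] → ·
    (2,6)@(5, 13): e=[10,65,5] → #
  covered (11 px):
    · · · · · · · · · ·
    · · · · · · · · · ·
    · · # · · · · · · ·
    · · # # · · · · · ·
    · · # # # · · · · ·
    · · # # # # · · · ·
    · · # · · · · · · ·
T2:
  2·area = 68  (B↔C swapped to make it positive)
  edge (10, 8)→(2, 12): d=(-8,4) inclusive
  edge (2, 12)→(5, 2): d=(3,-10) inclusive
  edge (5, 2)→(10, 8): d=(5,6) inclusive
    (2,1)@(5, 3): e=[60,3,5] → #
    (3,1)@(7, 3): e=[52,23,-7] → ·
    (2,2)@(5, 5): e=[44,9,15] → #
    (3,2)@(7, 5): e=[36,29,3] → #
    (4,2)@(9, 5): e=[28,49,-9] → ·
    (2,3)@(5, 7): e=[28,15,25] → #
    (4,3)@(9, 7): e=[12,55,1] → #
    (5,3)@(11, 7): e=[4,75,-11] → ·
    (1,4)@(3, 9): e=[20,1,47] → #
    (4,4)@(9, 9): e=[-4,61,11] → ·
    (1,5)@(3, 11): e=[4,7,57] → #
    (2,5)@(5, 11): e=[-4,27,45] → ·
  covered (10 px):
    · · · · · · · · · ·
    · · # · · · · · · ·
    · · # # · · · · · ·
    · · # # # · · · · ·
    · # # # · · · · · ·
    · # · · · · · · · ·
    · · · · · · · · · ·

Answer: [[4,1],[5,1],[4,2],[5,2],[6,2],[6,3],[7,3],[8,4],[9,5]]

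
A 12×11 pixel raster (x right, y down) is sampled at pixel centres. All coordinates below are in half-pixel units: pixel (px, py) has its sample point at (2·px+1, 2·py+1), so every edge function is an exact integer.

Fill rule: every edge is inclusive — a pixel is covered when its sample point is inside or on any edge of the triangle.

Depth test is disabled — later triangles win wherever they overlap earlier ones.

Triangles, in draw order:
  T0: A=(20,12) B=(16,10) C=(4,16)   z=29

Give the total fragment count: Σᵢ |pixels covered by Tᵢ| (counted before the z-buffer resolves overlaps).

T0:
  2·area = 48  (B↔C swapped to make it positive)
  edge (20, 12)→(4, 16): d=(-16,4) inclusive
  edge (4, 16)→(16, 10): d=(12,-6) inclusive
  edge (16, 10)→(20, 12): d=(4,2) inclusive
    (7,5)@(15, 11): e=[36,6,6] → X
    (8,5)@(17, 11): e=[28,18,2] → X
    (9,5)@(19, 11): e=[20,30,-2] → .
    (5,6)@(11, 13): e=[20,6,22] → X
    (6,6)@(13, 13): e=[12,18,18] → X
    (8,6)@(17, 13): e=[-4,42,10] → .
    (3,7)@(7, 15): e=[4,6,38] → X
    (4,7)@(9, 15): e=[-4,18,34] → .
    (5,7)@(11, 15): e=[-12,30,30] → .
    (6,7)@(13, 15): e=[-20,42,26] → .
    (7,7)@(15, 15): e=[-28,54,22] → .
    (3,8)@(7, 17): e=[-28,30,46] → .
  covered (6 px):
    . . . . . . . . . . . .
    . . . . . . . . . . . .
    . . . . . . . . . . . .
    . . . . . . . . . . . .
    . . . . . . . . . . . .
    . . . . . . . X X . . .
    . . . . . X X X . . . .
    . . . X . . . . . . . .
    . . . . . . . . . . . .
    . . . . . . . . . . . .
    . . . . . . . . . . . .

Answer: 6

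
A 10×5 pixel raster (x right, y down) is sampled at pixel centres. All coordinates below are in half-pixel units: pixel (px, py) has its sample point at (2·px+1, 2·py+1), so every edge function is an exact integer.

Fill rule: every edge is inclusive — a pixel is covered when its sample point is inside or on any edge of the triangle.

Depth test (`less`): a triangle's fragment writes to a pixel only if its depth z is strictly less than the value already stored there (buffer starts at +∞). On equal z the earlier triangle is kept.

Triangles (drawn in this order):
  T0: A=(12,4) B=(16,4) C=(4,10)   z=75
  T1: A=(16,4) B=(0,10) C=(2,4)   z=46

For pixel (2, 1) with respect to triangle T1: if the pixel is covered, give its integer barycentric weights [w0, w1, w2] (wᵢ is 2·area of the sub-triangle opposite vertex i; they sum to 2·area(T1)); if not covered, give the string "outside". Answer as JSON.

T0:
  2·area = 24
  edge (12, 4)→(16, 4): d=(4,0) inclusive
  edge (16, 4)→(4, 10): d=(-12,6) inclusive
  edge (4, 10)→(12, 4): d=(8,-6) inclusive
    (5,2)@(11, 5): e=[4,18,2] → #
    (6,2)@(13, 5): e=[4,6,14] → #
    (7,2)@(15, 5): e=[4,-6,26] → ·
    (4,3)@(9, 7): e=[12,6,6] → #
    (5,3)@(11, 7): e=[12,-6,18] → ·
    (6,3)@(13, 7): e=[12,-18,30] → ·
    (4,4)@(9, 9): e=[20,-18,22] → ·
  covered (3 px):
    · · · · · · · · · ·
    · · · · · · · · · ·
    · · · · · # # · · ·
    · · · · # · · · · ·
    · · · · · · · · · ·
T1:
  2·area = 84
  edge (16, 4)→(0, 10): d=(-16,6) inclusive
  edge (0, 10)→(2, 4): d=(2,-6) inclusive
  edge (2, 4)→(16, 4): d=(14,0) inclusive
    (1,0)@(3, 1): e=[126,0,-42] → ·  [on edge]
    (1,2)@(3, 5): e=[62,8,14] → #
    (2,2)@(5, 5): e=[50,20,14] → #
    (3,2)@(7, 5): e=[38,32,14] → #
    (4,2)@(9, 5): e=[26,44,14] → #
    (5,2)@(11, 5): e=[14,56,14] → #
    (6,2)@(13, 5): e=[2,68,14] → #
    (7,2)@(15, 5): e=[-10,80,14] → ·
    (0,3)@(1, 7): e=[42,0,42] → #  [on edge]
    (4,3)@(9, 7): e=[-6,48,42] → ·
    (5,3)@(11, 7): e=[-18,60,42] → ·
    (6,3)@(13, 7): e=[-30,72,42] → ·
  covered (11 px):
    · · · · · · · · · ·
    · · · · · · · · · ·
    · # # # # # # · · ·
    # # # # · · · · · ·
    # · · · · · · · · ·

Answer: "outside"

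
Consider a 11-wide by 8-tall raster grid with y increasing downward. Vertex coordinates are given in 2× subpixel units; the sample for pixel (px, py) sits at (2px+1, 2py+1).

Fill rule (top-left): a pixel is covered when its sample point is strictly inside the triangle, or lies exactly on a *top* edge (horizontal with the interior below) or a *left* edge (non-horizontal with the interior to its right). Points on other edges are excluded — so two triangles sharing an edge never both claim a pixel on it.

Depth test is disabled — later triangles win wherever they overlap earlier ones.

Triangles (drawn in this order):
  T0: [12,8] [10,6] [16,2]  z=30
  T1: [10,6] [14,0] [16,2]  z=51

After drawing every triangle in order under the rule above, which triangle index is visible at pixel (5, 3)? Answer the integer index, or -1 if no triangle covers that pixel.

T0:
  2·area = 20
  edge (12, 8)→(10, 6): d=(-2,-2) top-left  bias=+0
  edge (10, 6)→(16, 2): d=(6,-4) top-left  bias=+0
  edge (16, 2)→(12, 8): d=(-4,6) right/bottom  bias=-1
    (2,0)@(5, 1): e=[0,-50,70] → .  [on edge]
    (3,1)@(7, 3): e=[0,-30,50] → .  [on edge]
    (7,1)@(15, 3): e=[16,2,2] → X
    (8,1)@(17, 3): e=[20,10,-10] → .
    (4,2)@(9, 5): e=[0,-10,30] → .  [on edge]
    (6,2)@(13, 5): e=[8,6,6] → X
    (7,2)@(15, 5): e=[12,14,-6] → .
    (5,3)@(11, 7): e=[0,10,10] → X  [on edge]
    (6,3)@(13, 7): e=[4,18,-2] → .
    (5,4)@(11, 9): e=[-4,22,2] → .
    (6,4)@(13, 9): e=[0,30,-10] → .  [on edge]
    (7,5)@(15, 11): e=[0,50,-30] → .  [on edge]
    (8,6)@(17, 13): e=[0,70,-50] → .  [on edge]
    (9,7)@(19, 15): e=[0,90,-70] → .  [on edge]
  covered (3 px):
    . . . . . . . . . . .
    . . . . . . . X . . .
    . . . . . . X . . . .
    . . . . . X . . . . .
    . . . . . . . . . . .
    . . . . . . . . . . .
    . . . . . . . . . . .
    . . . . . . . . . . .
T1:
  2·area = 20
  edge (10, 6)→(14, 0): d=(4,-6) top-left  bias=+0
  edge (14, 0)→(16, 2): d=(2,2) right/bottom  bias=-1
  edge (16, 2)→(10, 6): d=(-6,4) right/bottom  bias=-1
    (7,0)@(15, 1): e=[10,0,10] → .  [on edge]
    (6,1)@(13, 3): e=[6,8,6] → X
    (7,1)@(15, 3): e=[18,4,-2] → .
    (8,1)@(17, 3): e=[30,0,-10] → .  [on edge]
    (5,2)@(11, 5): e=[2,16,2] → X
    (6,2)@(13, 5): e=[14,12,-6] → .
    (9,2)@(19, 5): e=[50,0,-30] → .  [on edge]
    (5,3)@(11, 7): e=[10,20,-10] → .
    (10,3)@(21, 7): e=[70,0,-50] → .  [on edge]
  covered (2 px):
    . . . . . . . . . . .
    . . . . . . X . . . .
    . . . . . X . . . . .
    . . . . . . . . . . .
    . . . . . . . . . . .
    . . . . . . . . . . .
    . . . . . . . . . . .
    . . . . . . . . . . .

Z-buffer (winner per pixel, '.' = empty):
  . . . . . . . . . . .
  . . . . . . 1 0 . . .
  . . . . . 1 0 . . . .
  . . . . . 0 . . . . .
  . . . . . . . . . . .
  . . . . . . . . . . .
  . . . . . . . . . . .
  . . . . . . . . . . .

Final: 0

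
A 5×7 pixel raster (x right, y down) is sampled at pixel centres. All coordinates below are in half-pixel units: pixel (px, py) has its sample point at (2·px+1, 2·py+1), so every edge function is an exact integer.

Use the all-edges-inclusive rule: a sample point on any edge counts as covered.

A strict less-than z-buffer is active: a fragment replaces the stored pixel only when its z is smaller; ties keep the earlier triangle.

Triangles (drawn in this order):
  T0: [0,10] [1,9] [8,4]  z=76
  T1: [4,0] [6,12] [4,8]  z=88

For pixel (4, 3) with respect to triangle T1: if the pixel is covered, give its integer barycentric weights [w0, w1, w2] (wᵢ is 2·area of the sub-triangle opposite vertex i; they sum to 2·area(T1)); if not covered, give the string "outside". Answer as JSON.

T0:
  2·area = 2
  edge (0, 10)→(1, 9): d=(1,-1) inclusive
  edge (1, 9)→(8, 4): d=(7,-5) inclusive
  edge (8, 4)→(0, 10): d=(-8,6) inclusive
    (4,0)@(9, 1): e=[0,-16,18] → .  [on edge]
    (3,1)@(7, 3): e=[0,-12,14] → .  [on edge]
    (2,2)@(5, 5): e=[0,-8,10] → .  [on edge]
    (1,3)@(3, 7): e=[0,-4,6] → .  [on edge]
    (0,4)@(1, 9): e=[0,0,2] → X  [on edge]
    (1,4)@(3, 9): e=[2,10,-10] → .
    (0,5)@(1, 11): e=[2,14,-14] → .
  covered (1 px):
    . . . . .
    . . . . .
    . . . . .
    . . . . .
    X . . . .
    . . . . .
    . . . . .
T1:
  2·area = 16
  edge (4, 0)→(6, 12): d=(2,12) inclusive
  edge (6, 12)→(4, 8): d=(-2,-4) inclusive
  edge (4, 8)→(4, 0): d=(0,-8) inclusive
    (2,3)@(5, 7): e=[2,6,8] → X
    (3,3)@(7, 7): e=[-22,14,24] → .
    (2,4)@(5, 9): e=[6,2,8] → X
    (3,4)@(7, 9): e=[-18,10,24] → .
    (2,5)@(5, 11): e=[10,-2,8] → .
  covered (2 px):
    . . . . .
    . . . . .
    . . . . .
    . . X . .
    . . X . .
    . . . . .
    . . . . .

Answer: "outside"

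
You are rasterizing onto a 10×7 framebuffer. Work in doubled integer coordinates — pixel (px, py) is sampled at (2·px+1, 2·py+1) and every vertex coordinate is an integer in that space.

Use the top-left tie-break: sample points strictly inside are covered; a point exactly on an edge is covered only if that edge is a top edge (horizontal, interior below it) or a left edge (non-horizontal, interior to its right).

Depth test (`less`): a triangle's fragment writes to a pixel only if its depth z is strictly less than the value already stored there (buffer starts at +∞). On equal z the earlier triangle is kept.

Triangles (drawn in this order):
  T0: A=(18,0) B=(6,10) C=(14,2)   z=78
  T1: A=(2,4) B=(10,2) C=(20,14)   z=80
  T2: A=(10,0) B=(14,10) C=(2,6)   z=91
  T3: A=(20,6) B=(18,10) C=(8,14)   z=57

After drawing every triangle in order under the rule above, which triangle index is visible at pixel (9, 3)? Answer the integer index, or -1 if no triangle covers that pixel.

T0:
  2·area = 16
  edge (18, 0)→(6, 10): d=(-12,10) right/bottom  bias=-1
  edge (6, 10)→(14, 2): d=(8,-8) top-left  bias=+0
  edge (14, 2)→(18, 0): d=(4,-2) top-left  bias=+0
    (7,0)@(15, 1): e=[18,0,-2] → ·  [on edge]
    (6,1)@(13, 3): e=[14,0,2] → █  [on edge]
    (7,1)@(15, 3): e=[-6,16,6] → ·
    (5,2)@(11, 5): e=[10,0,6] → █  [on edge]
    (6,2)@(13, 5): e=[-10,16,10] → ·
    (4,3)@(9, 7): e=[6,0,10] → █  [on edge]
    (5,3)@(11, 7): e=[-14,16,14] → ·
    (3,4)@(7, 9): e=[2,0,14] → █  [on edge]
    (4,4)@(9, 9): e=[-18,16,18] → ·
    (2,5)@(5, 11): e=[-2,0,18] → ·  [on edge]
    (3,5)@(7, 11): e=[-22,16,22] → ·
    (1,6)@(3, 13): e=[-6,0,22] → ·  [on edge]
  covered (4 px):
    · · · · · · · · · ·
    · · · · · · █ · · ·
    · · · · · █ · · · ·
    · · · · █ · · · · ·
    · · · █ · · · · · ·
    · · · · · · · · · ·
    · · · · · · · · · ·
T1:
  2·area = 116
  edge (2, 4)→(10, 2): d=(8,-2) top-left  bias=+0
  edge (10, 2)→(20, 14): d=(10,12) right/bottom  bias=-1
  edge (20, 14)→(2, 4): d=(-18,-10) top-left  bias=+0
    (3,1)@(7, 3): e=[2,46,68] → █
    (4,1)@(9, 3): e=[6,22,88] → █
    (5,1)@(11, 3): e=[10,-2,108] → ·
    (2,2)@(5, 5): e=[14,90,12] → █
    (5,2)@(11, 5): e=[26,18,72] → █
    (6,2)@(13, 5): e=[30,-6,92] → ·
    (2,3)@(5, 7): e=[30,110,-24] → ·
    (3,3)@(7, 7): e=[34,86,-4] → ·
    (4,3)@(9, 7): e=[38,62,16] → █
    (6,3)@(13, 7): e=[46,14,56] → █
    (7,3)@(15, 7): e=[50,-10,76] → ·
    (4,4)@(9, 9): e=[54,82,-20] → ·
    (5,4)@(11, 9): e=[58,58,0] → █  [on edge]
  covered (15 px):
    · · · · · · · · · ·
    · · · █ █ · · · · ·
    · · █ █ █ █ · · · ·
    · · · · █ █ █ · · ·
    · · · · · █ █ █ · ·
    · · · · · · · █ █ ·
    · · · · · · · · · █
T2:
  2·area = 104
  edge (10, 0)→(14, 10): d=(4,10) right/bottom  bias=-1
  edge (14, 10)→(2, 6): d=(-12,-4) top-left  bias=+0
  edge (2, 6)→(10, 0): d=(8,-6) top-left  bias=+0
    (4,0)@(9, 1): e=[14,88,2] → █
    (5,0)@(11, 1): e=[-6,96,14] → ·
    (3,1)@(7, 3): e=[42,56,6] → █
    (5,1)@(11, 3): e=[2,72,30] → █
    (6,1)@(13, 3): e=[-18,80,42] → ·
    (2,2)@(5, 5): e=[70,24,10] → █
    (6,2)@(13, 5): e=[-10,56,58] → ·
    (2,3)@(5, 7): e=[78,0,26] → █  [on edge]
    (6,3)@(13, 7): e=[-2,32,74] → ·
    (2,4)@(5, 9): e=[86,-24,42] → ·
    (3,4)@(7, 9): e=[66,-16,54] → ·
    (4,4)@(9, 9): e=[46,-8,66] → ·
    (5,4)@(11, 9): e=[26,0,78] → █  [on edge]
    (8,5)@(17, 11): e=[-26,0,130] → ·  [on edge]
  covered (14 px):
    · · · · █ · · · · ·
    · · · █ █ █ · · · ·
    · · █ █ █ █ · · · ·
    · · █ █ █ █ · · · ·
    · · · · · █ █ · · ·
    · · · · · · · · · ·
    · · · · · · · · · ·
T3:
  2·area = 32
  edge (20, 6)→(18, 10): d=(-2,4) right/bottom  bias=-1
  edge (18, 10)→(8, 14): d=(-10,4) right/bottom  bias=-1
  edge (8, 14)→(20, 6): d=(12,-8) top-left  bias=+0
    (9,3)@(19, 7): e=[2,26,4] → █
    (8,4)@(17, 9): e=[6,14,12] → █
    (9,4)@(19, 9): e=[-2,6,28] → ·
    (6,5)@(13, 11): e=[18,10,4] → █
    (7,5)@(15, 11): e=[10,2,20] → █
    (8,5)@(17, 11): e=[2,-6,36] → ·
    (6,6)@(13, 13): e=[14,-10,28] → ·
    (7,6)@(15, 13): e=[6,-18,44] → ·
  covered (4 px):
    · · · · · · · · · ·
    · · · · · · · · · ·
    · · · · · · · · · ·
    · · · · · · · · · █
    · · · · · · · · █ ·
    · · · · · · █ █ · ·
    · · · · · · · · · ·

Z-buffer (winner per pixel, '.' = empty):
  . . . . 2 . . . . .
  . . . 1 1 2 0 . . .
  . . 1 1 1 0 . . . .
  . . 2 2 0 1 1 . . 3
  . . . 0 . 1 1 1 3 .
  . . . . . . 3 3 1 .
  . . . . . . . . . 1

Answer: 3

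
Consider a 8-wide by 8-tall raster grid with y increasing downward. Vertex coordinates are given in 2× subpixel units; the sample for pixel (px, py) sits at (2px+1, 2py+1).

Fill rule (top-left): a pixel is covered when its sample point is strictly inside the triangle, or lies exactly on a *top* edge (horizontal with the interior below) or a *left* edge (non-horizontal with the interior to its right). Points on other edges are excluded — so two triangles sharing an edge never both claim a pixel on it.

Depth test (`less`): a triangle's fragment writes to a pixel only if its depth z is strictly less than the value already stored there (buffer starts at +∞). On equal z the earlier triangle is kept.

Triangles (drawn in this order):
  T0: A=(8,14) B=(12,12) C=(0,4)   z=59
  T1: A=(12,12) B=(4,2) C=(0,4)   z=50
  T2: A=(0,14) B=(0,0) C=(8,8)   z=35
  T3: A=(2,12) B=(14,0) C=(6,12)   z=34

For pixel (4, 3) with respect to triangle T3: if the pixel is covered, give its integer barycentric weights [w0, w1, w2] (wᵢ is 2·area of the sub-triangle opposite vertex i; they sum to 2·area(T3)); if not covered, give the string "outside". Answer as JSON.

T0:
  2·area = 56  (B↔C swapped to make it positive)
  edge (8, 14)→(0, 4): d=(-8,-10) top-left  bias=+0
  edge (0, 4)→(12, 12): d=(12,8) right/bottom  bias=-1
  edge (12, 12)→(8, 14): d=(-4,2) right/bottom  bias=-1
    (0,2)@(1, 5): e=[2,4,50] → █
    (1,2)@(3, 5): e=[22,-12,46] → ·
    (0,3)@(1, 7): e=[-14,28,42] → ·
    (1,3)@(3, 7): e=[6,12,38] → █
    (2,3)@(5, 7): e=[26,-4,34] → ·
    (1,4)@(3, 9): e=[-10,36,30] → ·
    (2,4)@(5, 9): e=[10,20,26] → █
    (3,4)@(7, 9): e=[30,4,22] → █
    (4,4)@(9, 9): e=[50,-12,18] → ·
    (2,5)@(5, 11): e=[-6,44,18] → ·
    (3,5)@(7, 11): e=[14,28,14] → █
    (4,5)@(9, 11): e=[34,12,10] → █
  covered (7 px):
    · · · · · · · ·
    · · · · · · · ·
    █ · · · · · · ·
    · █ · · · · · ·
    · · █ █ · · · ·
    · · · █ █ · · ·
    · · · · █ · · ·
    · · · · · · · ·
T1:
  2·area = 56  (B↔C swapped to make it positive)
  edge (12, 12)→(0, 4): d=(-12,-8) top-left  bias=+0
  edge (0, 4)→(4, 2): d=(4,-2) top-left  bias=+0
  edge (4, 2)→(12, 12): d=(8,10) right/bottom  bias=-1
    (1,1)@(3, 3): e=[36,2,18] → █
    (2,1)@(5, 3): e=[52,6,-2] → ·
    (1,2)@(3, 5): e=[12,10,34] → █
    (2,2)@(5, 5): e=[28,14,14] → █
    (3,2)@(7, 5): e=[44,18,-6] → ·
    (1,3)@(3, 7): e=[-12,18,50] → ·
    (2,3)@(5, 7): e=[4,22,30] → █
    (3,3)@(7, 7): e=[20,26,10] → █
    (4,3)@(9, 7): e=[36,30,-10] → ·
    (2,4)@(5, 9): e=[-20,30,46] → ·
    (3,4)@(7, 9): e=[-4,34,26] → ·
    (4,4)@(9, 9): e=[12,38,6] → █
  covered (7 px):
    · · · · · · · ·
    · █ · · · · · ·
    · █ █ · · · · ·
    · · █ █ · · · ·
    · · · · █ · · ·
    · · · · · █ · ·
    · · · · · · · ·
    · · · · · · · ·
T2:
  2·area = 112
  edge (0, 14)→(0, 0): d=(0,-14) top-left  bias=+0
  edge (0, 0)→(8, 8): d=(8,8) right/bottom  bias=-1
  edge (8, 8)→(0, 14): d=(-8,6) right/bottom  bias=-1
    (0,0)@(1, 1): e=[14,0,98] → ·  [on edge]
    (0,1)@(1, 3): e=[14,16,82] → █
    (1,1)@(3, 3): e=[42,0,70] → ·  [on edge]
    (0,2)@(1, 5): e=[14,32,66] → █
    (1,2)@(3, 5): e=[42,16,54] → █
    (2,2)@(5, 5): e=[70,0,42] → ·  [on edge]
    (0,3)@(1, 7): e=[14,48,50] → █
    (2,3)@(5, 7): e=[70,16,26] → █
    (3,3)@(7, 7): e=[98,0,14] → ·  [on edge]
    (0,4)@(1, 9): e=[14,64,34] → █
    (3,4)@(7, 9): e=[98,16,-2] → ·
    (4,4)@(9, 9): e=[126,0,-14] → ·  [on edge]
    (5,5)@(11, 11): e=[154,0,-42] → ·  [on edge]
    (6,6)@(13, 13): e=[182,0,-70] → ·  [on edge]
    (7,7)@(15, 15): e=[210,0,-98] → ·  [on edge]
  covered (12 px):
    · · · · · · · ·
    █ · · · · · · ·
    █ █ · · · · · ·
    █ █ █ · · · · ·
    █ █ █ · · · · ·
    █ █ · · · · · ·
    █ · · · · · · ·
    · · · · · · · ·
T3:
  2·area = 48
  edge (2, 12)→(14, 0): d=(12,-12) top-left  bias=+0
  edge (14, 0)→(6, 12): d=(-8,12) right/bottom  bias=-1
  edge (6, 12)→(2, 12): d=(-4,0) right/bottom  bias=-1
    (6,0)@(13, 1): e=[0,4,44] → █  [on edge]
    (7,0)@(15, 1): e=[24,-20,44] → ·
    (5,1)@(11, 3): e=[0,12,36] → █  [on edge]
    (6,1)@(13, 3): e=[24,-12,36] → ·
    (4,2)@(9, 5): e=[0,20,28] → █  [on edge]
    (5,2)@(11, 5): e=[24,-4,28] → ·
    (3,3)@(7, 7): e=[0,28,20] → █  [on edge]
    (5,3)@(11, 7): e=[48,-20,20] → ·
    (2,4)@(5, 9): e=[0,36,12] → █  [on edge]
    (4,4)@(9, 9): e=[48,-12,12] → ·
    (1,5)@(3, 11): e=[0,44,4] → █  [on edge]
    (3,5)@(7, 11): e=[48,-4,4] → ·
    (0,6)@(1, 13): e=[0,52,-4] → ·  [on edge]
  covered (9 px):
    · · · · · · █ ·
    · · · · · █ · ·
    · · · · █ · · ·
    · · · █ █ · · ·
    · · █ █ · · · ·
    · █ █ · · · · ·
    · · · · · · · ·
    · · · · · · · ·

Result: [4,20,24]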